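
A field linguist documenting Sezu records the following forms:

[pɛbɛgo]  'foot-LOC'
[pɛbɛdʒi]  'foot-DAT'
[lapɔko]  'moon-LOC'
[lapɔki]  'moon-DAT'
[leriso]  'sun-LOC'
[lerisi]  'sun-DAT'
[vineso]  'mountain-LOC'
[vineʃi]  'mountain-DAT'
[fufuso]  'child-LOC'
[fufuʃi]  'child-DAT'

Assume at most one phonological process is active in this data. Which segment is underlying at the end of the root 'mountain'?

In [vineso] and [vineʃi] the final segment of 'mountain' alternates: [s] ~ [ʃ].
The stem 'sun' ([leriso], [lerisi]) shows [s] unchanged in both environments, so [s] cannot be basic with [ʃ] derived before the DAT suffix.
Therefore /ʃ/ is basic and [s] is derived by depalatalization (palato-alveolar /dʒ/ and /ʃ/ become [g] and [s] when no front vowel follows).

/ʃ/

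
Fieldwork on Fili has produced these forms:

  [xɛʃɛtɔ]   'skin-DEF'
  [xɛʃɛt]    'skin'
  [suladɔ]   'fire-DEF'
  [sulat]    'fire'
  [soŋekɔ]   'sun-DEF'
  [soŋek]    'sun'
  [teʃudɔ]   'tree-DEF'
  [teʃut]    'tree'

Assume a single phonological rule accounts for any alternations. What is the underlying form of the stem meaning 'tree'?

/teʃud/

'tree' shows [d] ~ [t] at the end of the stem ([teʃudɔ] vs [teʃut]).
But 'skin' keeps [t] in both environments ([xɛʃɛtɔ], [xɛʃɛt]), so there is no rule changing /t/ to [d] before the DEF suffix.
The underlying segment must be /d/; voiced obstruents become voiceless word-finally, yielding [t] there.
Hence 'tree' is /teʃud/ underlyingly.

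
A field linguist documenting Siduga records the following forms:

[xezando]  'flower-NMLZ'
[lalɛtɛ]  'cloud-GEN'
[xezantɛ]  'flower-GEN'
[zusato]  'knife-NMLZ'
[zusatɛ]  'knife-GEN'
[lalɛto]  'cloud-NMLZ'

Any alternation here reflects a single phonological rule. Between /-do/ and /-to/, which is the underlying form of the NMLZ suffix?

/-do/

The NMLZ morpheme has two allomorphs, [-do] and [-to].
By contrast the GEN suffix keeps its initial [t] throughout — that segment must be underlying.
So the underlying form is /-do/, and voiced stops become voiceless after a vowel.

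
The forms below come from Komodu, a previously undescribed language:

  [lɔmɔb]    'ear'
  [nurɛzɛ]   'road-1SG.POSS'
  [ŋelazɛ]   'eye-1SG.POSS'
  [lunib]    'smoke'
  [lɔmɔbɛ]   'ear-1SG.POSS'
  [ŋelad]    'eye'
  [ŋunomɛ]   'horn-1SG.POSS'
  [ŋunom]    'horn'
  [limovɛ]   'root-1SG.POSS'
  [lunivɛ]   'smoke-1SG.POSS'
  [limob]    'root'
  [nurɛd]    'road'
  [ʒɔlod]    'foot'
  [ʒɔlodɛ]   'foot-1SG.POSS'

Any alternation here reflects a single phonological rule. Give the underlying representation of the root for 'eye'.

In [ŋelazɛ] and [ŋelad] the final segment of 'eye' alternates: [z] ~ [d].
Compare 'foot', with invariant [d] in [ʒɔlodɛ] and [ʒɔlod]: an analysis with underlying /d/ and a rule producing [z] before the 1SG.POSS suffix would wrongly predict alternation here too.
So /z/ is underlying, and a rule of word-final hardening — voiced fricatives become stops word-finally — gives [d].

/ŋelaz/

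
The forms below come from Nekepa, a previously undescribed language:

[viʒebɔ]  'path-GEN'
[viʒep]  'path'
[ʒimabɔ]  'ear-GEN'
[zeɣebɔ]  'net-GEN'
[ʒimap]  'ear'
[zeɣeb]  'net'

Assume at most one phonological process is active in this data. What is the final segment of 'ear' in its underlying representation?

/p/

The stem for 'ear' ends in [b] in [ʒimabɔ] but [p] in [ʒimap].
But 'net' keeps [b] in both environments ([zeɣebɔ], [zeɣeb]), so there is no rule changing /b/ to [p] in isolation.
So /p/ is underlying, and a rule of intervocalic voicing — voiceless stops become voiced between vowels — gives [b].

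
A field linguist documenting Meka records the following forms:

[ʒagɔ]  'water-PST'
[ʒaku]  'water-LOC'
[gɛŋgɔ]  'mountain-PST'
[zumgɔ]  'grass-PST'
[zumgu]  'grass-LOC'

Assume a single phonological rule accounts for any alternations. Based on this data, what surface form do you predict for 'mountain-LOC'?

[gɛŋgu]

The LOC morpheme has two allomorphs, [-gu] and [-ku].
By contrast the PST suffix keeps its initial [g] throughout — that segment must be underlying.
So the underlying form is /-ku/, and voiceless stops become voiced after a nasal.
After 'mountain', which ends in a nasal, the suffix surfaces as [-gu], giving [gɛŋgu].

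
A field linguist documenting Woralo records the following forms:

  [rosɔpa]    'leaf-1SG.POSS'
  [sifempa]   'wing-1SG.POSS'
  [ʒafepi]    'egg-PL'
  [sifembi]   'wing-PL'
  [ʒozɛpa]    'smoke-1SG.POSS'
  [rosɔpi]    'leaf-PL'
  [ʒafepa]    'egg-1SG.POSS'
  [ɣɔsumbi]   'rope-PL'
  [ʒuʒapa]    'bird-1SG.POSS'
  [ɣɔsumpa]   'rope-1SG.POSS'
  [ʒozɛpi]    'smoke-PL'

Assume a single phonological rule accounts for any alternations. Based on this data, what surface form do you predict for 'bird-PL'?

The PL suffix surfaces as [-bi] and [-pi], depending on the final segment of the stem.
By contrast the 1SG.POSS suffix keeps its initial [p] throughout — that segment must be underlying.
So the underlying form is /-bi/, and voiced stops become voiceless after a vowel.
After 'bird', which ends in a vowel, the suffix surfaces as [-pi], giving [ʒuʒapi].

[ʒuʒapi]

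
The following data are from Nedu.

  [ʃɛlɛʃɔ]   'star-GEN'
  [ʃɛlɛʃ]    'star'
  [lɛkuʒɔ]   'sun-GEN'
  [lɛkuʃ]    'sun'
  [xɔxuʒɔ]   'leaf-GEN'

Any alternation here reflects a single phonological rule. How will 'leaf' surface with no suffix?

In [lɛkuʒɔ] and [lɛkuʃ] the final segment of 'sun' alternates: [ʒ] ~ [ʃ].
But 'star' keeps [ʃ] in both environments ([ʃɛlɛʃɔ], [ʃɛlɛʃ]), so there is no rule changing /ʃ/ to [ʒ] before the GEN suffix.
The alternation reflects word-final obstruent devoicing: voiced obstruents become voiceless word-finally. /ʒ/ is underlying.
The one attested form of 'leaf', [xɔxuʒɔ], shows underlying /xɔxuʒ/. Applying the same rule word-finally gives [xɔxuʃ].

[xɔxuʃ]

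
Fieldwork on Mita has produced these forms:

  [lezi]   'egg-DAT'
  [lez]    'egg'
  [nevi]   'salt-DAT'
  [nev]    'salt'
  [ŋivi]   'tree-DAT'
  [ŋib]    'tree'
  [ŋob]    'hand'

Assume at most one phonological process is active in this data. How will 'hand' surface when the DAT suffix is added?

[ŋovi]

In [ŋivi] and [ŋib] the final segment of 'tree' alternates: [v] ~ [b].
The stem 'salt' ([nevi], [nev]) shows [v] unchanged in both environments, so [v] cannot be basic with [b] derived in isolation.
The underlying segment must be /b/; voiced stops become fricatives between vowels, yielding [v] there.
From [ŋob] the stem 'hand' is /ŋob/; between vowels this yields [ŋovi].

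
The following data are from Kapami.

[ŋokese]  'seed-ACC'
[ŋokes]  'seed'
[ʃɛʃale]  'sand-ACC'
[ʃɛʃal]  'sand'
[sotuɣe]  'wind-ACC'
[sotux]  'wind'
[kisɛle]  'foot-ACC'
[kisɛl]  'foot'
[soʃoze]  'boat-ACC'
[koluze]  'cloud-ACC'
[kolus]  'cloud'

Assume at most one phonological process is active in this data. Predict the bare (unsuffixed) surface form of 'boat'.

[soʃos]

In [koluze] and [kolus] the final segment of 'cloud' alternates: [z] ~ [s].
But 'seed' keeps [s] in both environments ([ŋokese], [ŋokes]), so there is no rule changing /s/ to [z] before the ACC suffix.
So /z/ is underlying, and a rule of word-final obstruent devoicing — voiced obstruents become voiceless word-finally — gives [s].
The one attested form of 'boat', [soʃoze], shows underlying /soʃoz/. Applying the same rule word-finally gives [soʃos].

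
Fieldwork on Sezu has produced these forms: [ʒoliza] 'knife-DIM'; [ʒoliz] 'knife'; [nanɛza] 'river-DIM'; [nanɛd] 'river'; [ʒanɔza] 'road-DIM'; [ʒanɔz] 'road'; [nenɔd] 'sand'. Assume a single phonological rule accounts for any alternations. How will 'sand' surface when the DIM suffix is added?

In [nanɛza] and [nanɛd] the final segment of 'river' alternates: [z] ~ [d].
If /z/ were underlying and a rule turned it into [d] in isolation, 'road' would also alternate; but it has [z] in both [ʒanɔza] and [ʒanɔz].
So /d/ is underlying, and a rule of intervocalic spirantization — voiced stops become fricatives between vowels — gives [z].
The one attested form of 'sand', [nenɔd], shows underlying /nenɔd/. Applying the same rule between vowels gives [nenɔza].

[nenɔza]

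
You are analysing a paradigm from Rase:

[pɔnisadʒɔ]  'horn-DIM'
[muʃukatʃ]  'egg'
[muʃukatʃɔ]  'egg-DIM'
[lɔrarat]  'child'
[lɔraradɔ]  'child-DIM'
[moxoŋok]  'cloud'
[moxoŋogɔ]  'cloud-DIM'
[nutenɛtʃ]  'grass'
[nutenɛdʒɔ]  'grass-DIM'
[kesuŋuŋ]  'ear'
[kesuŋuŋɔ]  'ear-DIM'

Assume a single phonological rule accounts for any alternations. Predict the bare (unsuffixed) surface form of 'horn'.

The root 'grass' surfaces as [nutenɛtʃ] and [nutenɛdʒɔ], with a stem-final [tʃ] ~ [dʒ] alternation.
Compare 'egg', with invariant [tʃ] in [muʃukatʃ] and [muʃukatʃɔ]: an analysis with underlying /tʃ/ and a rule producing [dʒ] before the DIM suffix would wrongly predict alternation here too.
The underlying segment must be /dʒ/; voiced obstruents become voiceless word-finally, yielding [tʃ] there.
From [pɔnisadʒɔ] the stem 'horn' is /pɔnisadʒ/; word-finally this yields [pɔnisatʃ].

[pɔnisatʃ]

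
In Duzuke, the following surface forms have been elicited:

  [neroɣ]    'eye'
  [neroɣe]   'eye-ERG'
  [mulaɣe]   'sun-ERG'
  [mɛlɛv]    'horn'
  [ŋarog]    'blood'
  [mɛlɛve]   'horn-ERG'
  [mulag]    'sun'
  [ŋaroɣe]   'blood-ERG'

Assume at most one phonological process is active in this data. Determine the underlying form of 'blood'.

'blood' shows [g] ~ [ɣ] at the end of the stem ([ŋarog] vs [ŋaroɣe]).
Compare 'eye', with invariant [ɣ] in [neroɣ] and [neroɣe]: an analysis with underlying /ɣ/ and a rule producing [g] in isolation would wrongly predict alternation here too.
Therefore /g/ is basic and [ɣ] is derived by intervocalic spirantization (voiced stops become fricatives between vowels).

/ŋarog/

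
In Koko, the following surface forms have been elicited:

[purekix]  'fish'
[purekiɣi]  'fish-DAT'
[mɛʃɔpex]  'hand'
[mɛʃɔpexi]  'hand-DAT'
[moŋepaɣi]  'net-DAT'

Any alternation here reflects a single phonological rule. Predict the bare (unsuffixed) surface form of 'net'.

[moŋepax]

In [purekix] and [purekiɣi] the final segment of 'fish' alternates: [x] ~ [ɣ].
But 'hand' keeps [x] in both environments ([mɛʃɔpex], [mɛʃɔpexi]), so there is no rule changing /x/ to [ɣ] before the DAT suffix.
Therefore /ɣ/ is basic and [x] is derived by word-final obstruent devoicing (voiced obstruents become voiceless word-finally).
The one attested form of 'net', [moŋepaɣi], shows underlying /moŋepaɣ/. Applying the same rule word-finally gives [moŋepax].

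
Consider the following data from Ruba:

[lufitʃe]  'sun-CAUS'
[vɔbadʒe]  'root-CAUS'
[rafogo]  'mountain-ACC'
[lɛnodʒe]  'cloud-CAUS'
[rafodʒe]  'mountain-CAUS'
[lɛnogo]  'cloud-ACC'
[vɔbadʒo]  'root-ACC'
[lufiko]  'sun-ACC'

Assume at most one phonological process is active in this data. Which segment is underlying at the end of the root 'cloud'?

/g/

In [lɛnodʒe] and [lɛnogo] the final segment of 'cloud' alternates: [dʒ] ~ [g].
The stem 'root' ([vɔbadʒe], [vɔbadʒo]) shows [dʒ] unchanged in both environments, so [dʒ] cannot be basic with [g] derived before the ACC suffix.
The alternation reflects palatalization before a front vowel: /k/ and /g/ become palato-alveolar [tʃ] and [dʒ] before a front vowel. /g/ is underlying.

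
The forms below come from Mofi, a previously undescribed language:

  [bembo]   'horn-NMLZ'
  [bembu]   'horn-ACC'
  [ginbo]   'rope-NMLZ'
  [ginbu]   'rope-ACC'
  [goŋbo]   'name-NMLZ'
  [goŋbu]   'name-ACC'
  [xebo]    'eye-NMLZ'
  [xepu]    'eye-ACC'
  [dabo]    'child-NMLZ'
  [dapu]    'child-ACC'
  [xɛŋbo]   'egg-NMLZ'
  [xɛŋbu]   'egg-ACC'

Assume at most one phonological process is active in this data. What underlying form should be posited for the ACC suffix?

The ACC morpheme has two allomorphs, [-bu] and [-pu].
The NMLZ suffix, which begins with [b], is invariant after every stem; so [b] is not altered by any rule here.
So the underlying form is /-pu/, and voiceless stops become voiced after a nasal.

/-pu/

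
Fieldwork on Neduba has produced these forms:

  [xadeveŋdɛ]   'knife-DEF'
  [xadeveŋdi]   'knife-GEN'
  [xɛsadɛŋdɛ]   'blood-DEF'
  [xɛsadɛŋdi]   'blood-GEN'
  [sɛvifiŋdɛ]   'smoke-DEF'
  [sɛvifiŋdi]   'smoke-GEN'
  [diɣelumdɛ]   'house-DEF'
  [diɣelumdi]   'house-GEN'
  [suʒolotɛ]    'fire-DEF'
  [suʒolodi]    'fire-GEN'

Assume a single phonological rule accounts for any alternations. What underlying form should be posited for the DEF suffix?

The DEF morpheme has two allomorphs, [-dɛ] and [-tɛ].
The GEN suffix, which begins with [d], is invariant after every stem; so [d] is not altered by any rule here.
So the underlying form is /-tɛ/, and voiceless stops become voiced after a nasal.

/-tɛ/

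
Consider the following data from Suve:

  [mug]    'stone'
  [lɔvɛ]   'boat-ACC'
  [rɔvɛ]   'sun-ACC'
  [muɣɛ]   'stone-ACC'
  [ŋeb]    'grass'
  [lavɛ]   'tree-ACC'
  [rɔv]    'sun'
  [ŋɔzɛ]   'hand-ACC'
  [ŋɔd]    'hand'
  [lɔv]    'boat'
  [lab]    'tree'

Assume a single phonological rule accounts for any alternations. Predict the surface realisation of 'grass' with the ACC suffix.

The stem for 'tree' ends in [v] in [lavɛ] but [b] in [lab].
If /v/ were underlying and a rule turned it into [b] in isolation, 'boat' would also alternate; but it has [v] in both [lɔvɛ] and [lɔv].
The underlying segment must be /b/; voiced stops become fricatives between vowels, yielding [v] there.
The one attested form of 'grass', [ŋeb], shows underlying /ŋeb/. Applying the same rule between vowels gives [ŋevɛ].

[ŋevɛ]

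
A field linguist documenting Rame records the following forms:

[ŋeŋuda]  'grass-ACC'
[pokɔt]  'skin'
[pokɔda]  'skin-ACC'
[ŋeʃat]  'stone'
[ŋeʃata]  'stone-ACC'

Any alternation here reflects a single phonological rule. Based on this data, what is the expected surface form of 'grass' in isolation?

[ŋeŋut]

The root 'skin' surfaces as [pokɔt] and [pokɔda], with a stem-final [t] ~ [d] alternation.
Compare 'stone', with invariant [t] in [ŋeʃat] and [ŋeʃata]: an analysis with underlying /t/ and a rule producing [d] before the ACC suffix would wrongly predict alternation here too.
So /d/ is underlying, and a rule of word-final obstruent devoicing — voiced obstruents become voiceless word-finally — gives [t].
From [ŋeŋuda] the stem 'grass' is /ŋeŋud/; word-finally this yields [ŋeŋut].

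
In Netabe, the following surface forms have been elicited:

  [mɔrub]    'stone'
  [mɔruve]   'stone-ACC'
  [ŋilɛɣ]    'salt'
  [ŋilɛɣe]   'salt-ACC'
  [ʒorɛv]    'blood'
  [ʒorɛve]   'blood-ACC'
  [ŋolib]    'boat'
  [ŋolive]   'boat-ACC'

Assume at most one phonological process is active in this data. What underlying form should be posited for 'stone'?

/mɔrub/

'stone' shows [b] ~ [v] at the end of the stem ([mɔrub] vs [mɔruve]).
The stem 'blood' ([ʒorɛv], [ʒorɛve]) shows [v] unchanged in both environments, so [v] cannot be basic with [b] derived in isolation.
So /b/ is underlying, and a rule of intervocalic spirantization — voiced stops become fricatives between vowels — gives [v].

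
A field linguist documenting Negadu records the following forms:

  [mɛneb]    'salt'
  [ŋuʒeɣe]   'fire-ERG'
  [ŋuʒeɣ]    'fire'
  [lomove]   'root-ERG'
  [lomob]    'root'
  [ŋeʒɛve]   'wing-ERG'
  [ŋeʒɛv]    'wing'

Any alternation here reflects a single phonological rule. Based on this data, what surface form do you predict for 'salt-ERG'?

[mɛneve]

In [lomove] and [lomob] the final segment of 'root' alternates: [v] ~ [b].
Compare 'wing', with invariant [v] in [ŋeʒɛve] and [ŋeʒɛv]: an analysis with underlying /v/ and a rule producing [b] in isolation would wrongly predict alternation here too.
The underlying segment must be /b/; voiced stops become fricatives between vowels, yielding [v] there.
The one attested form of 'salt', [mɛneb], shows underlying /mɛneb/. Applying the same rule between vowels gives [mɛneve].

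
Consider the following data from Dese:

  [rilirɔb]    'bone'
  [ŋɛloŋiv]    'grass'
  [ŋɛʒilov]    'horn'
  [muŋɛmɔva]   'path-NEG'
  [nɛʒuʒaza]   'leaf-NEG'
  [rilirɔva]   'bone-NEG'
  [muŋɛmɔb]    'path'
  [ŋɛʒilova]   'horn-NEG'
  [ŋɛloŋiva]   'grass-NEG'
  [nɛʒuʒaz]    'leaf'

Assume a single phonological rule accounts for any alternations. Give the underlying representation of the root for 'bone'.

/rilirɔb/

The stem for 'bone' ends in [b] in [rilirɔb] but [v] in [rilirɔva].
The stem 'horn' ([ŋɛʒilov], [ŋɛʒilova]) shows [v] unchanged in both environments, so [v] cannot be basic with [b] derived in isolation.
So /b/ is underlying, and a rule of intervocalic spirantization — voiced stops become fricatives between vowels — gives [v].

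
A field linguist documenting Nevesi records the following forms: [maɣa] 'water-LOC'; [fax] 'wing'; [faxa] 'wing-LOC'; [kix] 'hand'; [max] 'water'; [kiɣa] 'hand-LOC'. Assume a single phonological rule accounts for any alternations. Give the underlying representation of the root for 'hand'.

The stem for 'hand' ends in [ɣ] in [kiɣa] but [x] in [kix].
Compare 'wing', with invariant [x] in [faxa] and [fax]: an analysis with underlying /x/ and a rule producing [ɣ] before the LOC suffix would wrongly predict alternation here too.
The underlying segment must be /ɣ/; voiced obstruents become voiceless word-finally, yielding [x] there.

/kiɣ/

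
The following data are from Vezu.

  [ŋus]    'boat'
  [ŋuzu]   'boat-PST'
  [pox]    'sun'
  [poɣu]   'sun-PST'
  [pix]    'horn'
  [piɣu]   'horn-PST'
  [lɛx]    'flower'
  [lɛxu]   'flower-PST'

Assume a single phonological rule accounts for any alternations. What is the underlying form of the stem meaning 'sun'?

/poɣ/

In [pox] and [poɣu] the final segment of 'sun' alternates: [x] ~ [ɣ].
The stem 'flower' ([lɛx], [lɛxu]) shows [x] unchanged in both environments, so [x] cannot be basic with [ɣ] derived before the PST suffix.
The underlying segment must be /ɣ/; voiced obstruents become voiceless word-finally, yielding [x] there.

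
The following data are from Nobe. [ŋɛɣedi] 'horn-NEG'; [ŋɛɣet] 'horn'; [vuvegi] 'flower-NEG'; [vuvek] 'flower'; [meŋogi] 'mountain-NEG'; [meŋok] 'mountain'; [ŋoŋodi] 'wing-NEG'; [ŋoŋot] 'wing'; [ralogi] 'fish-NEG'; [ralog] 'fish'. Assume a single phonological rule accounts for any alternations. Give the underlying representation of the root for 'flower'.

The stem for 'flower' ends in [g] in [vuvegi] but [k] in [vuvek].
The stem 'fish' ([ralogi], [ralog]) shows [g] unchanged in both environments, so [g] cannot be basic with [k] derived in isolation.
So /k/ is underlying, and a rule of intervocalic voicing — voiceless stops become voiced between vowels — gives [g].

/vuvek/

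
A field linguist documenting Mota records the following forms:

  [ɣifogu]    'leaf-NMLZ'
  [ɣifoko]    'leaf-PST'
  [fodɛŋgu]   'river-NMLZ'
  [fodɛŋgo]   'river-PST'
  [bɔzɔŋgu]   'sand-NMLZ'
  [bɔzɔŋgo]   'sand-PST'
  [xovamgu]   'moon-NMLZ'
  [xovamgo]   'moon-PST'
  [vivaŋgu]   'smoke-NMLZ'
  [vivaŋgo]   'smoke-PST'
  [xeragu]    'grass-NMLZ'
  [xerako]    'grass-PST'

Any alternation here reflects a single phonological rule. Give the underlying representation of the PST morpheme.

/-ko/

The PST suffix surfaces as [-go] and [-ko], depending on the final segment of the stem.
By contrast the NMLZ suffix keeps its initial [g] throughout — that segment must be underlying.
The PST suffix is therefore /-ko/ underlyingly, with post-nasal voicing: voiceless stops become voiced after a nasal.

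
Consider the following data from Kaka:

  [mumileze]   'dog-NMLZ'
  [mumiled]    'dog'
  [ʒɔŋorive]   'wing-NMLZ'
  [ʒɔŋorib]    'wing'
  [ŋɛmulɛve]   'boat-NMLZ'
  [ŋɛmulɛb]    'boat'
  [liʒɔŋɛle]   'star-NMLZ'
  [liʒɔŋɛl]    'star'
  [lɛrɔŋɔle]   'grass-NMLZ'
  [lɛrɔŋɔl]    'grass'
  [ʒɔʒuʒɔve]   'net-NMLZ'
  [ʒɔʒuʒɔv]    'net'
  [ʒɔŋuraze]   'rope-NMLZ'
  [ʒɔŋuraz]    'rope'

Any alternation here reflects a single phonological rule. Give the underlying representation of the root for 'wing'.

In [ʒɔŋorive] and [ʒɔŋorib] the final segment of 'wing' alternates: [v] ~ [b].
Compare 'net', with invariant [v] in [ʒɔʒuʒɔve] and [ʒɔʒuʒɔv]: an analysis with underlying /v/ and a rule producing [b] in isolation would wrongly predict alternation here too.
The alternation reflects intervocalic spirantization: voiced stops become fricatives between vowels. /b/ is underlying.

/ʒɔŋorib/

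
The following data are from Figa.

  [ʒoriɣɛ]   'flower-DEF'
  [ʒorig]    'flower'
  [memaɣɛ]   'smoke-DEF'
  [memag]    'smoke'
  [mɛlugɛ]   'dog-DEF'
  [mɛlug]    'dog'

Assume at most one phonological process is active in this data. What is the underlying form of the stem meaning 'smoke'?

/memaɣ/

In [memaɣɛ] and [memag] the final segment of 'smoke' alternates: [ɣ] ~ [g].
Compare 'dog', with invariant [g] in [mɛlugɛ] and [mɛlug]: an analysis with underlying /g/ and a rule producing [ɣ] before the DEF suffix would wrongly predict alternation here too.
The underlying segment must be /ɣ/; voiced fricatives become stops word-finally, yielding [g] there.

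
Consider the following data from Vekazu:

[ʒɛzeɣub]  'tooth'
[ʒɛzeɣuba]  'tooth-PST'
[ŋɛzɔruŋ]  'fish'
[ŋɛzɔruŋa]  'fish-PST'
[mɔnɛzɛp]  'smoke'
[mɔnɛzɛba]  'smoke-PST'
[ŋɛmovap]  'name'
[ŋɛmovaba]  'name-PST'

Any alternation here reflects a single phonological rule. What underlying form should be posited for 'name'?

The root 'name' surfaces as [ŋɛmovap] and [ŋɛmovaba], with a stem-final [p] ~ [b] alternation.
The stem 'tooth' ([ʒɛzeɣub], [ʒɛzeɣuba]) shows [b] unchanged in both environments, so [b] cannot be basic with [p] derived in isolation.
The underlying segment must be /p/; voiceless stops become voiced between vowels, yielding [b] there.

/ŋɛmovap/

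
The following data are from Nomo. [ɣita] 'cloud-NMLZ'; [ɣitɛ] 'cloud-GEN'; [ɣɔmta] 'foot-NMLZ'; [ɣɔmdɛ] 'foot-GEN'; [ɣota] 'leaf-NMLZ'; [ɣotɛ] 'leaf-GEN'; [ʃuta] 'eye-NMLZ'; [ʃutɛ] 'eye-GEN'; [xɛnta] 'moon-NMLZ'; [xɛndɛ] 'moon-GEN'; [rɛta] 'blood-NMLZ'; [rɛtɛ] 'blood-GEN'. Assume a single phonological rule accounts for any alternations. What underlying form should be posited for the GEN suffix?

/-dɛ/

The GEN suffix surfaces as [-dɛ] and [-tɛ], depending on the final segment of the stem.
By contrast the NMLZ suffix keeps its initial [t] throughout — that segment must be underlying.
So the underlying form is /-dɛ/, and voiced stops become voiceless after a vowel.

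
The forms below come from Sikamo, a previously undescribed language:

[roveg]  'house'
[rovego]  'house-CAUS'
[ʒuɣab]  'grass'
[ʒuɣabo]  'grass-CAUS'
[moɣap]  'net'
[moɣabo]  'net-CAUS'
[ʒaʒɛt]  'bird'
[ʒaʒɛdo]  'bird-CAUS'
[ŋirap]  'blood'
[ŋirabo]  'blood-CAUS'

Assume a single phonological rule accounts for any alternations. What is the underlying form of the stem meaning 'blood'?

'blood' shows [p] ~ [b] at the end of the stem ([ŋirap] vs [ŋirabo]).
Compare 'grass', with invariant [b] in [ʒuɣab] and [ʒuɣabo]: an analysis with underlying /b/ and a rule producing [p] in isolation would wrongly predict alternation here too.
So /p/ is underlying, and a rule of intervocalic voicing — voiceless stops become voiced between vowels — gives [b].
The underlying form of 'blood' is therefore /ŋirap/.

/ŋirap/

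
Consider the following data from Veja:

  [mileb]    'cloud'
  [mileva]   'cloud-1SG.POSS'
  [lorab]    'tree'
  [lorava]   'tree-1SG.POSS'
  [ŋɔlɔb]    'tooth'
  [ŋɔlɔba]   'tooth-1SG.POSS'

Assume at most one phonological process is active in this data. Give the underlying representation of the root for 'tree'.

The stem for 'tree' ends in [b] in [lorab] but [v] in [lorava].
But 'tooth' keeps [b] in both environments ([ŋɔlɔb], [ŋɔlɔba]), so there is no rule changing /b/ to [v] before the 1SG.POSS suffix.
Therefore /v/ is basic and [b] is derived by word-final hardening (voiced fricatives become stops word-finally).

/lorav/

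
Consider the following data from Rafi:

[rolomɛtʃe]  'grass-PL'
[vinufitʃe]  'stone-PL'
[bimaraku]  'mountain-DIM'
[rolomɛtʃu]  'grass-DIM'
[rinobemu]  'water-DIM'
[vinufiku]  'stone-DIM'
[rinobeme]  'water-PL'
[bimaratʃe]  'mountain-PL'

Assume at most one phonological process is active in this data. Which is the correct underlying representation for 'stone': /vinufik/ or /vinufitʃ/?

The stem for 'stone' ends in [tʃ] in [vinufitʃe] but [k] in [vinufiku].
If /tʃ/ were underlying and a rule turned it into [k] before the DIM suffix, 'grass' would also alternate; but it has [tʃ] in both [rolomɛtʃe] and [rolomɛtʃu].
So /k/ is underlying, and a rule of palatalization before a front vowel — /k/ becomes palato-alveolar [tʃ] before a front vowel — gives [tʃ].

/vinufik/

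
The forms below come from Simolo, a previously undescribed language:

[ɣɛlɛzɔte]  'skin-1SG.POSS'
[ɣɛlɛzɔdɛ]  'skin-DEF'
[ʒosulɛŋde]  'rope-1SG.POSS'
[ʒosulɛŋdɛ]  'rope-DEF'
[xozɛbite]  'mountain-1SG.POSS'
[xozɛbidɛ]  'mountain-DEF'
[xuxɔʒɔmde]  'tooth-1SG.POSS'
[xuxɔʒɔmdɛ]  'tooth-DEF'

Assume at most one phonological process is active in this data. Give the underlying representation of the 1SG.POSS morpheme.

The 1SG.POSS suffix surfaces as [-de] and [-te], depending on the final segment of the stem.
The DEF suffix, which begins with [d], is invariant after every stem; so [d] is not altered by any rule here.
The 1SG.POSS suffix is therefore /-te/ underlyingly, with post-nasal voicing: voiceless stops become voiced after a nasal.

/-te/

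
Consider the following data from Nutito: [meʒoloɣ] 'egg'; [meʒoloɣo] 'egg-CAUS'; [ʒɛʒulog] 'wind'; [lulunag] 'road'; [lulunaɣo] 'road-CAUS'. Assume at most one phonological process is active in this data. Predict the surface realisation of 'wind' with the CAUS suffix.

'road' shows [g] ~ [ɣ] at the end of the stem ([lulunag] vs [lulunaɣo]).
If /ɣ/ were underlying and a rule turned it into [g] in isolation, 'egg' would also alternate; but it has [ɣ] in both [meʒoloɣ] and [meʒoloɣo].
The underlying segment must be /g/; voiced stops become fricatives between vowels, yielding [ɣ] there.
The one attested form of 'wind', [ʒɛʒulog], shows underlying /ʒɛʒulog/. Applying the same rule between vowels gives [ʒɛʒuloɣo].

[ʒɛʒuloɣo]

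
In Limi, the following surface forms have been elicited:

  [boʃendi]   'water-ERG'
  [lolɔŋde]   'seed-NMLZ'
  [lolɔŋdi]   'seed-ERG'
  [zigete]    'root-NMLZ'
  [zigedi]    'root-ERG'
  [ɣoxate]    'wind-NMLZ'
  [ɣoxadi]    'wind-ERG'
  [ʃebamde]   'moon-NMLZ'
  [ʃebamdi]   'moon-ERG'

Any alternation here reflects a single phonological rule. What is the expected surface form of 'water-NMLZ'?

The NMLZ morpheme has two allomorphs, [-de] and [-te].
By contrast the ERG suffix keeps its initial [d] throughout — that segment must be underlying.
So the underlying form is /-te/, and voiceless stops become voiced after a nasal.
After 'water', which ends in a nasal, the suffix surfaces as [-de], giving [boʃende].

[boʃende]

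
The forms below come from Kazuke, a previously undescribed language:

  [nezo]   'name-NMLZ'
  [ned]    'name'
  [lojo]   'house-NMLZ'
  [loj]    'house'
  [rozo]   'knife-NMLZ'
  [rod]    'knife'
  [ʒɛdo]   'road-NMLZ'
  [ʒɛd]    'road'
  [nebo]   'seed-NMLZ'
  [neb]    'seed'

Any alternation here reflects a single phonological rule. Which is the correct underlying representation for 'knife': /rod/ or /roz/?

/roz/

In [rozo] and [rod] the final segment of 'knife' alternates: [z] ~ [d].
But 'road' keeps [d] in both environments ([ʒɛdo], [ʒɛd]), so there is no rule changing /d/ to [z] before the NMLZ suffix.
The alternation reflects word-final hardening: voiced fricatives become stops word-finally. /z/ is underlying.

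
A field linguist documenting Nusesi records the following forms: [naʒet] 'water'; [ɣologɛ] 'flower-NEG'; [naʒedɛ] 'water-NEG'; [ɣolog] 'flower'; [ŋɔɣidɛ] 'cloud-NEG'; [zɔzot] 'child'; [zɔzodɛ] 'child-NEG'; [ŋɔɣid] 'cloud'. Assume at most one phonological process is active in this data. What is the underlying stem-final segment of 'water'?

/t/

'water' shows [t] ~ [d] at the end of the stem ([naʒet] vs [naʒedɛ]).
But 'cloud' keeps [d] in both environments ([ŋɔɣid], [ŋɔɣidɛ]), so there is no rule changing /d/ to [t] in isolation.
Therefore /t/ is basic and [d] is derived by intervocalic voicing (voiceless stops become voiced between vowels).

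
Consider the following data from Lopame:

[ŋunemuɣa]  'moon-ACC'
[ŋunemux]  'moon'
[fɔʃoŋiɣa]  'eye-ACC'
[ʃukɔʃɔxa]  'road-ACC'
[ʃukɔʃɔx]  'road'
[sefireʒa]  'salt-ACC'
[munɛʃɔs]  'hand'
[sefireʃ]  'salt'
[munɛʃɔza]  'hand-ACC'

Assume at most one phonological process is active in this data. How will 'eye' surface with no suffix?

The stem for 'moon' ends in [x] in [ŋunemux] but [ɣ] in [ŋunemuɣa].
But 'road' keeps [x] in both environments ([ʃukɔʃɔx], [ʃukɔʃɔxa]), so there is no rule changing /x/ to [ɣ] before the ACC suffix.
So /ɣ/ is underlying, and a rule of word-final obstruent devoicing — voiced obstruents become voiceless word-finally — gives [x].
From [fɔʃoŋiɣa] the stem 'eye' is /fɔʃoŋiɣ/; word-finally this yields [fɔʃoŋix].

[fɔʃoŋix]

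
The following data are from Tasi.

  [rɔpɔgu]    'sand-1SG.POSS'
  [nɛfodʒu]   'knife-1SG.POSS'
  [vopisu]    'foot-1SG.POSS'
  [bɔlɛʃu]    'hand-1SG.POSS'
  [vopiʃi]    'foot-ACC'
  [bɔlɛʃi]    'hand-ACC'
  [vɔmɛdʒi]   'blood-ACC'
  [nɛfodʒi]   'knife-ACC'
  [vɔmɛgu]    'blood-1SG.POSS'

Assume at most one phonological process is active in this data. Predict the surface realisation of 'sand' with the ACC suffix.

In [vɔmɛgu] and [vɔmɛdʒi] the final segment of 'blood' alternates: [g] ~ [dʒ].
If /dʒ/ were underlying and a rule turned it into [g] before the 1SG.POSS suffix, 'knife' would also alternate; but it has [dʒ] in both [nɛfodʒu] and [nɛfodʒi].
Therefore /g/ is basic and [dʒ] is derived by palatalization before a front vowel (/g/ and /s/ become palato-alveolar [dʒ] and [ʃ] before a front vowel).
The one attested form of 'sand', [rɔpɔgu], shows underlying /rɔpɔg/. Applying the same rule before a front vowel gives [rɔpɔdʒi].

[rɔpɔdʒi]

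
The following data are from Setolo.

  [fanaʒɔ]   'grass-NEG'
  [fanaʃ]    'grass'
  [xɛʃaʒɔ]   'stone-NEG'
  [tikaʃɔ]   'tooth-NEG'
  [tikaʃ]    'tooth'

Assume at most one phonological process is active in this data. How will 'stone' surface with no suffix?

The stem for 'grass' ends in [ʒ] in [fanaʒɔ] but [ʃ] in [fanaʃ].
But 'tooth' keeps [ʃ] in both environments ([tikaʃɔ], [tikaʃ]), so there is no rule changing /ʃ/ to [ʒ] before the NEG suffix.
Therefore /ʒ/ is basic and [ʃ] is derived by word-final obstruent devoicing (voiced obstruents become voiceless word-finally).
The one attested form of 'stone', [xɛʃaʒɔ], shows underlying /xɛʃaʒ/. Applying the same rule word-finally gives [xɛʃaʃ].

[xɛʃaʃ]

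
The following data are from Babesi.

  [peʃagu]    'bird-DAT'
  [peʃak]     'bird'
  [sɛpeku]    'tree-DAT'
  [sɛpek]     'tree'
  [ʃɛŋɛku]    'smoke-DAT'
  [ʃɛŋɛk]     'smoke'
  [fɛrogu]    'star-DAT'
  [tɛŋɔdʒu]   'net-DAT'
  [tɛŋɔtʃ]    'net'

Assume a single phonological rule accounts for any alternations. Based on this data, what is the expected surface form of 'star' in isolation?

[fɛrok]

The root 'bird' surfaces as [peʃagu] and [peʃak], with a stem-final [g] ~ [k] alternation.
But 'smoke' keeps [k] in both environments ([ʃɛŋɛku], [ʃɛŋɛk]), so there is no rule changing /k/ to [g] before the DAT suffix.
Therefore /g/ is basic and [k] is derived by word-final obstruent devoicing (voiced obstruents become voiceless word-finally).
The one attested form of 'star', [fɛrogu], shows underlying /fɛrog/. Applying the same rule word-finally gives [fɛrok].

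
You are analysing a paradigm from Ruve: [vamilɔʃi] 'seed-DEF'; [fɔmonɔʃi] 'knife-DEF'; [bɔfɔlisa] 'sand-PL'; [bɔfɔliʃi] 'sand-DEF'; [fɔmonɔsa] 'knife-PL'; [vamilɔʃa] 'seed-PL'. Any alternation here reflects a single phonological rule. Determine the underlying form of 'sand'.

/bɔfɔlis/

In [bɔfɔliʃi] and [bɔfɔlisa] the final segment of 'sand' alternates: [ʃ] ~ [s].
But 'seed' keeps [ʃ] in both environments ([vamilɔʃi], [vamilɔʃa]), so there is no rule changing /ʃ/ to [s] before the PL suffix.
The underlying segment must be /s/; /s/ becomes palato-alveolar [ʃ] before a front vowel, yielding [ʃ] there.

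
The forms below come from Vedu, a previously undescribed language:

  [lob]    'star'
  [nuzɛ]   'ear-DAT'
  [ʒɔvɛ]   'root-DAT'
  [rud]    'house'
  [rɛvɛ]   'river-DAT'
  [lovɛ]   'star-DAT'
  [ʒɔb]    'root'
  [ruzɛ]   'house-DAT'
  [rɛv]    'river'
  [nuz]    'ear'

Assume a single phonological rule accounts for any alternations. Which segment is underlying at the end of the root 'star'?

The root 'star' surfaces as [lob] and [lovɛ], with a stem-final [b] ~ [v] alternation.
The stem 'river' ([rɛv], [rɛvɛ]) shows [v] unchanged in both environments, so [v] cannot be basic with [b] derived in isolation.
Therefore /b/ is basic and [v] is derived by intervocalic spirantization (voiced stops become fricatives between vowels).

/b/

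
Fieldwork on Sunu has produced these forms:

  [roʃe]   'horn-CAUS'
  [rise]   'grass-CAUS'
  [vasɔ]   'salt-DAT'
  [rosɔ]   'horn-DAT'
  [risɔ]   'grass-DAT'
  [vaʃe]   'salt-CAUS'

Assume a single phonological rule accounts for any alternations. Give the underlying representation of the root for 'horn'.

In [rosɔ] and [roʃe] the final segment of 'horn' alternates: [s] ~ [ʃ].
Compare 'grass', with invariant [s] in [risɔ] and [rise]: an analysis with underlying /s/ and a rule producing [ʃ] before the CAUS suffix would wrongly predict alternation here too.
Therefore /ʃ/ is basic and [s] is derived by depalatalization (palato-alveolar /ʃ/ becomes [s] when no front vowel follows).

/roʃ/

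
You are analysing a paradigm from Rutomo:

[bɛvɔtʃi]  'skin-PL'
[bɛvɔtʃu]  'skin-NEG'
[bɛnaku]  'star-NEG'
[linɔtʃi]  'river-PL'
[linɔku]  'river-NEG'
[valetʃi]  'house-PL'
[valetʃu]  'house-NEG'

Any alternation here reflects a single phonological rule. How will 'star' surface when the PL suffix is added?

[bɛnatʃi]

In [linɔtʃi] and [linɔku] the final segment of 'river' alternates: [tʃ] ~ [k].
Compare 'skin', with invariant [tʃ] in [bɛvɔtʃi] and [bɛvɔtʃu]: an analysis with underlying /tʃ/ and a rule producing [k] before the NEG suffix would wrongly predict alternation here too.
So /k/ is underlying, and a rule of palatalization before a front vowel — /k/ becomes palato-alveolar [tʃ] before a front vowel — gives [tʃ].
The one attested form of 'star', [bɛnaku], shows underlying /bɛnak/. Applying the same rule before a front vowel gives [bɛnatʃi].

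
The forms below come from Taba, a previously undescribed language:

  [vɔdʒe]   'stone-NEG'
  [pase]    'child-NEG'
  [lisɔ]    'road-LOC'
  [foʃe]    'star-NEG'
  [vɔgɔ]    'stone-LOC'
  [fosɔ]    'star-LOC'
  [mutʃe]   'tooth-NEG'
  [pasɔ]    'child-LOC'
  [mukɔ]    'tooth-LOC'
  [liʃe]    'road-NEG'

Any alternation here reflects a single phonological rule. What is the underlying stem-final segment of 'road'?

/ʃ/

The root 'road' surfaces as [liʃe] and [lisɔ], with a stem-final [ʃ] ~ [s] alternation.
But 'child' keeps [s] in both environments ([pase], [pasɔ]), so there is no rule changing /s/ to [ʃ] before the NEG suffix.
The alternation reflects depalatalization: palato-alveolar /tʃ/, /dʒ/ and /ʃ/ become [k], [g] and [s] when no front vowel follows. /ʃ/ is underlying.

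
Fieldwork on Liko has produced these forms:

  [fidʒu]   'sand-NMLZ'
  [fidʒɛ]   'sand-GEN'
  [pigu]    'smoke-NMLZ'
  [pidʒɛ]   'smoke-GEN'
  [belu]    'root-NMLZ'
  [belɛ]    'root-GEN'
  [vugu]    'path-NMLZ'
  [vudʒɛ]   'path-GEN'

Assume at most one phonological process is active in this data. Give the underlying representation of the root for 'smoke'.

/pig/

The stem for 'smoke' ends in [g] in [pigu] but [dʒ] in [pidʒɛ].
The stem 'sand' ([fidʒu], [fidʒɛ]) shows [dʒ] unchanged in both environments, so [dʒ] cannot be basic with [g] derived before the NMLZ suffix.
Therefore /g/ is basic and [dʒ] is derived by palatalization before a front vowel (/g/ becomes palato-alveolar [dʒ] before a front vowel).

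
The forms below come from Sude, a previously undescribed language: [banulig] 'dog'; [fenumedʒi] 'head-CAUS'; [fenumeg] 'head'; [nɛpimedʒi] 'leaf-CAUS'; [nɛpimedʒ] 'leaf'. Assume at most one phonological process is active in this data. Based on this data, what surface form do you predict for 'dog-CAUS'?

The root 'head' surfaces as [fenumedʒi] and [fenumeg], with a stem-final [dʒ] ~ [g] alternation.
Compare 'leaf', with invariant [dʒ] in [nɛpimedʒi] and [nɛpimedʒ]: an analysis with underlying /dʒ/ and a rule producing [g] in isolation would wrongly predict alternation here too.
The alternation reflects palatalization before a front vowel: /g/ becomes palato-alveolar [dʒ] before a front vowel. /g/ is underlying.
From [banulig] the stem 'dog' is /banulig/; before a front vowel this yields [banulidʒi].

[banulidʒi]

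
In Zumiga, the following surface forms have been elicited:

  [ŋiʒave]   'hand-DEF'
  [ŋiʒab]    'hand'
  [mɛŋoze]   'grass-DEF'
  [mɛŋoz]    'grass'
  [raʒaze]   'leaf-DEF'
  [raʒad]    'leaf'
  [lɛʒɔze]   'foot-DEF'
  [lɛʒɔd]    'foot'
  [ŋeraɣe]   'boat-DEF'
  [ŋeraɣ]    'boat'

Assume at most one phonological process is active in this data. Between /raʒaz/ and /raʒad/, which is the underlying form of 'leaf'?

The stem for 'leaf' ends in [z] in [raʒaze] but [d] in [raʒad].
If /z/ were underlying and a rule turned it into [d] in isolation, 'grass' would also alternate; but it has [z] in both [mɛŋoze] and [mɛŋoz].
Therefore /d/ is basic and [z] is derived by intervocalic spirantization (voiced stops become fricatives between vowels).

/raʒad/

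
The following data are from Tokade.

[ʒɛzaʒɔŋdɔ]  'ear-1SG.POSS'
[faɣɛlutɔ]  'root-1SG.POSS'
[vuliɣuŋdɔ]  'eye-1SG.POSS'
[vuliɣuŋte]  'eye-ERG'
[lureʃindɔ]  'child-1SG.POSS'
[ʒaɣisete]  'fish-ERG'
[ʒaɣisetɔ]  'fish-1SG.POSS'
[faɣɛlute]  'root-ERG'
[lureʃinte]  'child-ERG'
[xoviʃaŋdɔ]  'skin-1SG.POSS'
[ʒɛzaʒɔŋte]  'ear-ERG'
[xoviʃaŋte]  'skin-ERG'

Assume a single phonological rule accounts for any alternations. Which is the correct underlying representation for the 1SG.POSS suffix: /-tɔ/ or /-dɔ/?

/-dɔ/

The 1SG.POSS suffix surfaces as [-dɔ] and [-tɔ], depending on the final segment of the stem.
By contrast the ERG suffix keeps its initial [t] throughout — that segment must be underlying.
The 1SG.POSS suffix is therefore /-dɔ/ underlyingly, with post-vocalic devoicing: voiced stops become voiceless after a vowel.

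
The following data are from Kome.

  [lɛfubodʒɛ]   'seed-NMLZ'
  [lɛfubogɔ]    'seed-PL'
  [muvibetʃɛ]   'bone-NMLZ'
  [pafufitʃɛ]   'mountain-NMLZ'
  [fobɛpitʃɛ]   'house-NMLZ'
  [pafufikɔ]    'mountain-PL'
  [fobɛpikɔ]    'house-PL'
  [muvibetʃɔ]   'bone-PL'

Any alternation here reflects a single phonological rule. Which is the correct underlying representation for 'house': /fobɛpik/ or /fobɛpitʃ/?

/fobɛpik/

'house' shows [k] ~ [tʃ] at the end of the stem ([fobɛpikɔ] vs [fobɛpitʃɛ]).
If /tʃ/ were underlying and a rule turned it into [k] before the PL suffix, 'bone' would also alternate; but it has [tʃ] in both [muvibetʃɔ] and [muvibetʃɛ].
The underlying segment must be /k/; /k/ and /g/ become palato-alveolar [tʃ] and [dʒ] before a front vowel, yielding [tʃ] there.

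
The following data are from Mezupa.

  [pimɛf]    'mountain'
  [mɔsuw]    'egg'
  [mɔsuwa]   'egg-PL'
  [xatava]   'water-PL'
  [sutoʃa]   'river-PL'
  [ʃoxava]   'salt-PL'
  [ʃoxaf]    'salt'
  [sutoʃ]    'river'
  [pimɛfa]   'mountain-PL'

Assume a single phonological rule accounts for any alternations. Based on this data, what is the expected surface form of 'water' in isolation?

The root 'salt' surfaces as [ʃoxava] and [ʃoxaf], with a stem-final [v] ~ [f] alternation.
Compare 'mountain', with invariant [f] in [pimɛfa] and [pimɛf]: an analysis with underlying /f/ and a rule producing [v] before the PL suffix would wrongly predict alternation here too.
The alternation reflects word-final obstruent devoicing: voiced obstruents become voiceless word-finally. /v/ is underlying.
The one attested form of 'water', [xatava], shows underlying /xatav/. Applying the same rule word-finally gives [xataf].

[xataf]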